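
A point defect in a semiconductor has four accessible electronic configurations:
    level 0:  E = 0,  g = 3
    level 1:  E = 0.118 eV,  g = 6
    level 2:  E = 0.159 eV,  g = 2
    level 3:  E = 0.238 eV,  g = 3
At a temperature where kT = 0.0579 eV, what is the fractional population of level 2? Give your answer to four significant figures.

0.03242

Eᵢ/kT = 0, 2.03800, 2.74611, 4.11054.
Z = Σ gᵢe^(−Eᵢ/kT) = 3·e^(−0) + 6·e^(−2.03800) + 2·e^(−2.74611) + 3·e^(−4.11054) = 3.00000 + 0.781734 + 0.128354 + 0.0491968 = 3.95928.
P₂ = g₂ e^(−E₂/kT) / Z = 0.128354/3.95928 = 0.03242.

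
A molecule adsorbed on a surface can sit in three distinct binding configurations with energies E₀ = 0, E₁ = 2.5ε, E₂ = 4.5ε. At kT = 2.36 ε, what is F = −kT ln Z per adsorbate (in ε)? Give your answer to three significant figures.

-0.949 ε

Eᵢ/kT = 0, 1.0593, 1.9068.
Z = Σ e^(−Eᵢ/kT) = e^(−0) + e^(−1.0593) + e^(−1.9068) = 1.0000 + 0.34670 + 0.14856 = 1.4953.
F = −kT ln Z = −2.36 × ln(1.4953) = −2.36 × 0.40233 = -0.949 ε.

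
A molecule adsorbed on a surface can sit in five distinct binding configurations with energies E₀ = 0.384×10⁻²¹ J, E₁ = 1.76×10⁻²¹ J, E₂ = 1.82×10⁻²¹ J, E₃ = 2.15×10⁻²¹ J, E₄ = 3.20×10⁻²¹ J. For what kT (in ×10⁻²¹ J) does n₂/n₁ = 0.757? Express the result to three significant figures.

0.216 ×10⁻²¹ J

n₂/n₁ = exp[−(E₂−E₁)/kT] = 0.757.
⇒ (E₂−E₁)/kT = ln(1/0.757) = ln(1.3210) = 0.27839.
kT = 0.06 ×10⁻²¹ J / 0.27839 = 0.216 ×10⁻²¹ J.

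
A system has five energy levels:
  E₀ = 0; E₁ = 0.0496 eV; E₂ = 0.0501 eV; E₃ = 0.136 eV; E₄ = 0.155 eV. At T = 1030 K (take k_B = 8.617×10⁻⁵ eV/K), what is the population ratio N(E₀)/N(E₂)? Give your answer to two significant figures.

k_BT = 8.617×10⁻⁵ × 1030 K = 0.08876 eV.
n₀/n₂ = exp[−(E₀−E₂)/kT] = exp(−(-0.0501 eV)/(0.08876 eV)) = exp(0.5644) = 1.8.

1.8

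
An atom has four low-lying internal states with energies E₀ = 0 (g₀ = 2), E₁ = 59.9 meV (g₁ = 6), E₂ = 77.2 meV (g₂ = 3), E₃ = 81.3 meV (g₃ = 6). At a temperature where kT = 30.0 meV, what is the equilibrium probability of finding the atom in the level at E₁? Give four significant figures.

Eᵢ/kT = 0, 1.99667, 2.57333, 2.71000.
Z = Σ gᵢe^(−Eᵢ/kT) = 2·e^(−0) + 6·e^(−1.99667) + 3·e^(−2.57333) + 6·e^(−2.71000) = 2.00000 + 0.814720 + 0.228843 + 0.399221 = 3.44278.
P₁ = g₁ e^(−E₁/kT) / Z = 0.814720/3.44278 = 0.2366.

0.2366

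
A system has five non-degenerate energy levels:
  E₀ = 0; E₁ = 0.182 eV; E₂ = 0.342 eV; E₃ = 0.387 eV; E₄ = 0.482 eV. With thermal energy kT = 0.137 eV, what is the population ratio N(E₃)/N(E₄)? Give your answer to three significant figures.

n₃/n₄ = exp[−(E₃−E₄)/kT] = exp(−(-0.095 eV)/(0.137 eV)) = exp(0.69343) = 2.00.

2.00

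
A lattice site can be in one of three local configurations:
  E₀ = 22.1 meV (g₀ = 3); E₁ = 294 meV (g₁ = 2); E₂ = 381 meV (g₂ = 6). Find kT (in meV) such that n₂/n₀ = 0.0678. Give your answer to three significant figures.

106 meV

n₂/n₀ = (g₂/g₀) exp[−(E₂−E₀)/kT] = 0.0678.
⇒ (E₂−E₀)/kT = ln((6/3)/0.0678) = ln(29.499) = 3.3844.
kT = 358.9 meV / 3.3844 = 106 meV.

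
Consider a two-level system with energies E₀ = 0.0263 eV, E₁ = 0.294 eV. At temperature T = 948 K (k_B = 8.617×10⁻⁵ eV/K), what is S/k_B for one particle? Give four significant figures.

0.1562

k_BT = 8.617×10⁻⁵ × 948 K = 0.0816892 eV.
Eᵢ/kT = 0.321952, 3.59901.
Z = Σ e^(−Eᵢ/kT) = e^(−0.321952) + e^(−3.59901) = 0.724733 + 0.0273508 = 0.752084.
⟨E⟩ = Σ EᵢPᵢ = 0.0360354 eV.
S/k_B = ln Z + ⟨E⟩/kT = ln(0.752084) + 0.0360354/0.0816892 = -0.284907 + 0.441128 = 0.1562.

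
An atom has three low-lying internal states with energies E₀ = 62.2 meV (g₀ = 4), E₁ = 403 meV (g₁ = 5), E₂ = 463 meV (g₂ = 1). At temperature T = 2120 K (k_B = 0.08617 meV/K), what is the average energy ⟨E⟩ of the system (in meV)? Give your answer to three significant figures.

125 meV

k_BT = 0.08617 × 2120 K = 182.68 meV.
Eᵢ/kT = 0.34049, 2.2060, 2.5345.
Z = Σ gᵢe^(−Eᵢ/kT) = 4·e^(−0.34049) + 5·e^(−2.2060) + 1·e^(−2.5345) = 2.8457 + 0.55070 + 0.079301 = 3.4757.
⟨E⟩ = Σ Eᵢ gᵢe^(−Eᵢ/kT) / Z = (62.2·2.8457 + 403·0.55070 + 463·0.079301) / 3.4757 = 125 meV.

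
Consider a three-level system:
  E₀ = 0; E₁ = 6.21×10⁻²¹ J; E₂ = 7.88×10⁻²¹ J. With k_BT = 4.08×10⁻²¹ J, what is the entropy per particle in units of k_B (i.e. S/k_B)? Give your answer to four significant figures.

Eᵢ/kT = 0, 1.52206, 1.93137.
Z = Σ e^(−Eᵢ/kT) = e^(−0) + e^(−1.52206) + e^(−1.93137) = 1.00000 + 0.218262 + 0.144949 = 1.36321.
⟨E⟩ = Σ EᵢPᵢ = 1.83215 ×10⁻²¹ J.
S/k_B = ln Z + ⟨E⟩/kT = ln(1.36321) + 1.83215/4.08 = 0.309842 + 0.449056 = 0.7589.

0.7589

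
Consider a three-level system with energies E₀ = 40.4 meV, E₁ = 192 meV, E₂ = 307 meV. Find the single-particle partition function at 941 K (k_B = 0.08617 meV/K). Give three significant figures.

k_BT = 0.08617 × 941 K = 81.086 meV.
Eᵢ/kT = 0.49824, 2.3679, 3.7861.
Z = Σ e^(−Eᵢ/kT) = e^(−0.49824) + e^(−2.3679) + e^(−3.7861) = 0.60760 + 0.093677 + 0.022684 = 0.72396.

Z = 0.724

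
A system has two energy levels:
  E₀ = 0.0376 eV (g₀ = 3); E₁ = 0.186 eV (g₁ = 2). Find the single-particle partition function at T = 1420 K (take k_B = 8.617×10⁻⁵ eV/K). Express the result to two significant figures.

Z = 2.6

k_BT = 8.617×10⁻⁵ × 1420 K = 0.1224 eV.
Eᵢ/kT = 0.3072, 1.520.
Z = Σ gᵢe^(−Eᵢ/kT) = 3·e^(−0.3072) + 2·e^(−1.520) = 2.207 + 0.4374 = 2.644.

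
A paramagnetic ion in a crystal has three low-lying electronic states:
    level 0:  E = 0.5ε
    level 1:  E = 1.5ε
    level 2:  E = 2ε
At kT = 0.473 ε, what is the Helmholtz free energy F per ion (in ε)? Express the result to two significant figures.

Eᵢ/kT = 1.057, 3.171, 4.228.
Z = Σ e^(−Eᵢ/kT) = e^(−1.057) + e^(−3.171) + e^(−4.228) = 0.3475 + 0.04196 + 0.01458 = 0.4040.
F = −kT ln Z = −0.473 × ln(0.4040) = −0.473 × -0.9063 = 0.43 ε.

0.43 ε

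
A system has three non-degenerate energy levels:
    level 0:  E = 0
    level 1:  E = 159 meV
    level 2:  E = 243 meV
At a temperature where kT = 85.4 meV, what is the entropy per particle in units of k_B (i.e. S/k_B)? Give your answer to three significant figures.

Eᵢ/kT = 0, 1.8618, 2.8454.
Z = Σ e^(−Eᵢ/kT) = e^(−0) + e^(−1.8618) + e^(−2.8454) = 1.0000 + 0.15539 + 0.058111 = 1.2135.
⟨E⟩ = Σ EᵢPᵢ = 31.997 meV.
S/k_B = ln Z + ⟨E⟩/kT = ln(1.2135) + 31.997/85.4 = 0.19351 + 0.37467 = 0.568.

0.568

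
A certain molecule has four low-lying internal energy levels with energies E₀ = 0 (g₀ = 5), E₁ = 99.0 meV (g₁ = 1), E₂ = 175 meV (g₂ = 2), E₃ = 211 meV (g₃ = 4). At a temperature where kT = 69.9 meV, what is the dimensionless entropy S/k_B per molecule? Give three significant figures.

Eᵢ/kT = 0, 1.4163, 2.5036, 3.0186.
Z = Σ gᵢe^(−Eᵢ/kT) = 5·e^(−0) + 1·e^(−1.4163) + 2·e^(−2.5036) + 4·e^(−3.0186) = 5.0000 + 0.24261 + 0.16358 + 0.19548 = 5.6017.
⟨E⟩ = Σ EᵢPᵢ = 16.761 meV.
S/k_B = ln Z + ⟨E⟩/kT = ln(5.6017) + 16.761/69.9 = 1.7231 + 0.23979 = 1.96.

1.96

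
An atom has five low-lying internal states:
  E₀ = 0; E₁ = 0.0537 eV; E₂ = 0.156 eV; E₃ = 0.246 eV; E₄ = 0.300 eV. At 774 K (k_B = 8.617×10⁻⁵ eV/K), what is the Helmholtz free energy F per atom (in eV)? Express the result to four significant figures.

k_BT = 8.617×10⁻⁵ × 774 K = 0.0666956 eV.
Eᵢ/kT = 0, 0.805151, 2.33898, 3.68840, 4.49805.
Z = Σ e^(−Eᵢ/kT) = e^(−0) + e^(−0.805151) + e^(−2.33898) + e^(−3.68840) + e^(−4.49805) = 1.00000 + 0.447020 + 0.0964259 + 0.0250120 + 0.0111307 = 1.57959.
F = −kT ln Z = −0.0666956 × ln(1.57959) = −0.0666956 × 0.457165 = -0.03049 eV.

-0.03049 eV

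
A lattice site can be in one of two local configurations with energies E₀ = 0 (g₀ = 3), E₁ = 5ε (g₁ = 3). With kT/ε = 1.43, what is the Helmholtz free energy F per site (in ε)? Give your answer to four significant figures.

-1.614 ε

Eᵢ/kT = 0, 3.49650.
Z = Σ gᵢe^(−Eᵢ/kT) = 3·e^(−0) + 3·e^(−3.49650) = 3.00000 + 0.0909098 = 3.09091.
F = −kT ln Z = −1.43 × ln(3.09091) = −1.43 × 1.12847 = -1.614 ε.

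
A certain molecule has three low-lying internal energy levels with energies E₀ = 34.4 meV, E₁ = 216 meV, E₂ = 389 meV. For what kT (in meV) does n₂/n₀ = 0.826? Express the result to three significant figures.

1850 meV

n₂/n₀ = exp[−(E₂−E₀)/kT] = 0.826.
⇒ (E₂−E₀)/kT = ln(1/0.826) = ln(1.2107) = 0.19120.
kT = 354.6 meV / 0.19120 = 1850 meV.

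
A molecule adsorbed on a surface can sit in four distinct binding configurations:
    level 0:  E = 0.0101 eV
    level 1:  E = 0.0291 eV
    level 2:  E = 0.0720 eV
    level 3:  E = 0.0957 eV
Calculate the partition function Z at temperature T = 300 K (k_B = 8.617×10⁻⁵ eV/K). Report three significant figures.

Z = 1.09

k_BT = 8.617×10⁻⁵ × 300 K = 0.025851 eV.
Eᵢ/kT = 0.39070, 1.1257, 2.7852, 3.7020.
Z = Σ e^(−Eᵢ/kT) = e^(−0.39070) + e^(−1.1257) + e^(−2.7852) + e^(−3.7020) = 0.67658 + 0.32443 + 0.061717 + 0.024674 = 1.0874.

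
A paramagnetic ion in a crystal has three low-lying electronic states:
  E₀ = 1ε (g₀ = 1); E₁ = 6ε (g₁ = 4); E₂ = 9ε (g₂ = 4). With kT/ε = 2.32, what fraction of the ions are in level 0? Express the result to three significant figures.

0.629

Eᵢ/kT = 0.43103, 2.5862, 3.8793.
Z = Σ gᵢe^(−Eᵢ/kT) = 1·e^(−0.43103) + 4·e^(−2.5862) + 4·e^(−3.8793) = 0.64984 + 0.30122 + 0.082661 = 1.0337.
P₀ = g₀ e^(−E₀/kT) / Z = 0.64984/1.0337 = 0.629.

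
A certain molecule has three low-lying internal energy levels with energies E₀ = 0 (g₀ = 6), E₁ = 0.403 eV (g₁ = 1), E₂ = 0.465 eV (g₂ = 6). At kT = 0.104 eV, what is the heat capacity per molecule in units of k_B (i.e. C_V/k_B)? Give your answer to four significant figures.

Eᵢ/kT = 0, 3.87500, 4.47115.
Z = Σ gᵢe^(−Eᵢ/kT) = 6·e^(−0) + 1·e^(−3.87500) + 6·e^(−4.47115) = 6.00000 + 0.0207543 + 0.0686050 = 6.08936.
⟨E⟩ = 0.00661240 eV, ⟨E²⟩ = 0.00298961 eV².
C_V/k_B = (⟨E²⟩ − ⟨E⟩²)/(kT)² = (0.00298961 − 0.0000437238)/0.0108160 = 0.2724.

0.2724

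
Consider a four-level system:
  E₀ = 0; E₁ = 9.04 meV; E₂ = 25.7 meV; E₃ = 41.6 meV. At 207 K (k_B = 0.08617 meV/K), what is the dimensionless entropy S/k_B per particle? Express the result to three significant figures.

1.11

k_BT = 0.08617 × 207 K = 17.837 meV.
Eᵢ/kT = 0, 0.50681, 1.4408, 2.3322.
Z = Σ e^(−Eᵢ/kT) = e^(−0) + e^(−0.50681) + e^(−1.4408) + e^(−2.3322) = 1.0000 + 0.60241 + 0.23674 + 0.097082 = 1.9362.
⟨E⟩ = Σ EᵢPᵢ = 8.0408 meV.
S/k_B = ln Z + ⟨E⟩/kT = ln(1.9362) + 8.0408/17.837 = 0.66073 + 0.45079 = 1.11.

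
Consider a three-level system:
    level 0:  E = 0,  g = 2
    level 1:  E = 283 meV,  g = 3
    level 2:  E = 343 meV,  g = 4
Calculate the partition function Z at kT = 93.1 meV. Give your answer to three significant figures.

Eᵢ/kT = 0, 3.0397, 3.6842.
Z = Σ gᵢe^(−Eᵢ/kT) = 2·e^(−0) + 3·e^(−3.0397) + 4·e^(−3.6842) = 2.0000 + 0.14355 + 0.10047 = 2.2440.

Z = 2.24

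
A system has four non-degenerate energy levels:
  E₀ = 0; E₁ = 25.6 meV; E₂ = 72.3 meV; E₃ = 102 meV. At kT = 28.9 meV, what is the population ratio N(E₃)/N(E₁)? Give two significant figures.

n₃/n₁ = exp[−(E₃−E₁)/kT] = exp(−(76.4 meV)/(28.9 meV)) = exp(-2.644) = 0.071.

0.071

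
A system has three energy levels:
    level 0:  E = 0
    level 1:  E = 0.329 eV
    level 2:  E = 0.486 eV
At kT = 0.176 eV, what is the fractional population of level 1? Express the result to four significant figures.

Eᵢ/kT = 0, 1.86932, 2.76136.
Z = Σ e^(−Eᵢ/kT) = e^(−0) + e^(−1.86932) + e^(−2.76136) = 1.00000 + 0.154229 + 0.0632058 = 1.21743.
P₁ = e^(−E₁/kT) / Z = 0.154229/1.21743 = 0.1267.

0.1267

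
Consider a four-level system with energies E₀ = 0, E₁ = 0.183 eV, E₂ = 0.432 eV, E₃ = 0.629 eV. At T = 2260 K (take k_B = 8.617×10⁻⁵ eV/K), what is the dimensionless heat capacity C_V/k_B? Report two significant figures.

0.61

k_BT = 8.617×10⁻⁵ × 2260 K = 0.1947 eV.
Eᵢ/kT = 0, 0.9399, 2.219, 3.231.
Z = Σ e^(−Eᵢ/kT) = e^(−0) + e^(−0.9399) + e^(−2.219) + e^(−3.231) = 1.000 + 0.3907 + 0.1087 + 0.03952 = 1.539.
⟨E⟩ = 0.09312 eV, ⟨E²⟩ = 0.03184 eV².
C_V/k_B = (⟨E²⟩ − ⟨E⟩²)/(kT)² = (0.03184 − 0.008671)/0.03791 = 0.61.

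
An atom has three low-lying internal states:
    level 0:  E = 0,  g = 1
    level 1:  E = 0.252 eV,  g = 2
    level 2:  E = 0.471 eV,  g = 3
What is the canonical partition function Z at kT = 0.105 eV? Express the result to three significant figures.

Eᵢ/kT = 0, 2.4000, 4.4857.
Z = Σ gᵢe^(−Eᵢ/kT) = 1·e^(−0) + 2·e^(−2.4000) + 3·e^(−4.4857) = 1.0000 + 0.18144 + 0.033807 = 1.2152.

Z = 1.22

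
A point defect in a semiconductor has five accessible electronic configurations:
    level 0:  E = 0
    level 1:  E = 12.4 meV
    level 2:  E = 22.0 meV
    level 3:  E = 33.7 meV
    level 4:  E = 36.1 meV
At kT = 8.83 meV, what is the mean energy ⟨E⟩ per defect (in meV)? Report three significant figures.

Eᵢ/kT = 0, 1.4043, 2.4915, 3.8165, 4.0883.
Z = Σ e^(−Eᵢ/kT) = e^(−0) + e^(−1.4043) + e^(−2.4915) + e^(−3.8165) + e^(−4.0883) = 1.0000 + 0.24554 + 0.082786 + 0.022005 + 0.016768 = 1.3671.
⟨E⟩ = Σ Eᵢ e^(−Eᵢ/kT) / Z = (0·1.0000 + 12.4·0.24554 + 22.0·0.082786 + 33.7·0.022005 + 36.1·0.016768) / 1.3671 = 4.54 meV.

4.54 meV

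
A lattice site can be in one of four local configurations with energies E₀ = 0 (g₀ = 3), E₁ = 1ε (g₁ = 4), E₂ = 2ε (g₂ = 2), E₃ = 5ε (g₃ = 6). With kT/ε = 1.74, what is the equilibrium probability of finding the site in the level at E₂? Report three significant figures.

Eᵢ/kT = 0, 0.57471, 1.1494, 2.8736.
Z = Σ gᵢe^(−Eᵢ/kT) = 3·e^(−0) + 4·e^(−0.57471) + 2·e^(−1.1494) + 6·e^(−2.8736) = 3.0000 + 2.2515 + 0.63365 + 0.33897 = 6.2241.
P₂ = g₂ e^(−E₂/kT) / Z = 0.63365/6.2241 = 0.102.

0.102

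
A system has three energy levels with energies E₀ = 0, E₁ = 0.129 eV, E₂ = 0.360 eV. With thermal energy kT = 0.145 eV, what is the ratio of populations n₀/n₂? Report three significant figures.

12.0

n₀/n₂ = exp[−(E₀−E₂)/kT] = exp(−(-0.360 eV)/(0.145 eV)) = exp(2.4828) = 12.0.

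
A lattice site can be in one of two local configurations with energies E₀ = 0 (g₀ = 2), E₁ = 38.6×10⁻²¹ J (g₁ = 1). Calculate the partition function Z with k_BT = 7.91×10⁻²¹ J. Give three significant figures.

Z = 2.01

Eᵢ/kT = 0, 4.8799.
Z = Σ gᵢe^(−Eᵢ/kT) = 2·e^(−0) + 1·e^(−4.8799) = 2.0000 + 0.0075978 = 2.0076.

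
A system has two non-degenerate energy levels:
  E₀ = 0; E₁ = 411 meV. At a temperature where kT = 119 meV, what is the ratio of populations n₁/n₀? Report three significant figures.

n₁/n₀ = exp[−(E₁−E₀)/kT] = exp(−(411 meV)/(119 meV)) = exp(-3.4538) = 0.0316.

0.0316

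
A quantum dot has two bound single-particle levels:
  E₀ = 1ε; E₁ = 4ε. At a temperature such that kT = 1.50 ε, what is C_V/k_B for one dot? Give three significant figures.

Eᵢ/kT = 0.66667, 2.6667.
Z = Σ e^(−Eᵢ/kT) = e^(−0.66667) + e^(−2.6667) = 0.51342 + 0.069481 = 0.58290.
⟨E⟩ = 1.3576 ε, ⟨E²⟩ = 2.7880 ε².
C_V/k_B = (⟨E²⟩ − ⟨E⟩²)/(kT)² = (2.7880 − 1.8431)/2.2500 = 0.420.

0.420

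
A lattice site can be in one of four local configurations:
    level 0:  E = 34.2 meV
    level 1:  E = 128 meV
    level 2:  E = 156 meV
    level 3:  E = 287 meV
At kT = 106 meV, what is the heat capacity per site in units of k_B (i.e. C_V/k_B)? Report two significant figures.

Eᵢ/kT = 0.3226, 1.208, 1.472, 2.708.
Z = Σ e^(−Eᵢ/kT) = e^(−0.3226) + e^(−1.208) + e^(−1.472) + e^(−2.708) = 0.7243 + 0.2988 + 0.2295 + 0.06667 = 1.319.
⟨E⟩ = 89.43 meV, ⟨E²⟩ = 12750 meV².
C_V/k_B = (⟨E²⟩ − ⟨E⟩²)/(kT)² = (12750 − 7998)/11240 = 0.42.

0.42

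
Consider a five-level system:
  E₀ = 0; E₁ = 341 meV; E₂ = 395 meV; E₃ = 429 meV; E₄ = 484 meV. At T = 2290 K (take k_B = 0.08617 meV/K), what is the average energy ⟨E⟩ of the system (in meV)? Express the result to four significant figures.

135.1 meV

k_BT = 0.08617 × 2290 K = 197.329 meV.
Eᵢ/kT = 0, 1.72808, 2.00173, 2.17403, 2.45276.
Z = Σ e^(−Eᵢ/kT) = e^(−0) + e^(−1.72808) + e^(−2.00173) + e^(−2.17403) + e^(−2.45276) = 1.00000 + 0.177625 + 0.135101 + 0.113718 + 0.0860557 = 1.51250.
⟨E⟩ = Σ Eᵢ e^(−Eᵢ/kT) / Z = (0·1.00000 + 341·0.177625 + 395·0.135101 + 429·0.113718 + 484·0.0860557) / 1.51250 = 135.1 meV.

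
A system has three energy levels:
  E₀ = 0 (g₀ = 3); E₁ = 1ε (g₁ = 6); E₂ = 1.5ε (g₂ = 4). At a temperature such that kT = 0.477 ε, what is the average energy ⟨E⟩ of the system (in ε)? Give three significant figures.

0.255 ε

Eᵢ/kT = 0, 2.0964, 3.1447.
Z = Σ gᵢe^(−Eᵢ/kT) = 3·e^(−0) + 6·e^(−2.0964) + 4·e^(−3.1447) = 3.0000 + 0.73739 + 0.17232 = 3.9097.
⟨E⟩ = Σ Eᵢ gᵢe^(−Eᵢ/kT) / Z = (0·3.0000 + 1·0.73739 + 1.5·0.17232) / 3.9097 = 0.255 ε.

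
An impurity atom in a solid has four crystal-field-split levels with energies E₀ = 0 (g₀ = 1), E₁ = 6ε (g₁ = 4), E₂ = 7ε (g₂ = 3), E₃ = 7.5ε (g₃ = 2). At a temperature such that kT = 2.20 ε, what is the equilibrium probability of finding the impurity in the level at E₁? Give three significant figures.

0.180

Eᵢ/kT = 0, 2.7273, 3.1818, 3.4091.
Z = Σ gᵢe^(−Eᵢ/kT) = 1·e^(−0) + 4·e^(−2.7273) + 3·e^(−3.1818) + 2·e^(−3.4091) = 1.0000 + 0.26158 + 0.12453 + 0.066142 = 1.4523.
P₁ = g₁ e^(−E₁/kT) / Z = 0.26158/1.4523 = 0.180.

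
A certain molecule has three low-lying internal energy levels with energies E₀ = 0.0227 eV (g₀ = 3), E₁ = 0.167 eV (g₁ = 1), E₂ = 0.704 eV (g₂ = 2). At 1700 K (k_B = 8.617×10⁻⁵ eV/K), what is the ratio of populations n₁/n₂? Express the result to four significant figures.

k_BT = 8.617×10⁻⁵ × 1700 K = 0.146489 eV.
n₁/n₂ = (g₁/g₂) exp[−(E₁−E₂)/kT] = (1/2) × exp(−(-0.537 eV)/(0.146489 eV)) = (1/2) × exp(3.66580) = 19.54.

19.54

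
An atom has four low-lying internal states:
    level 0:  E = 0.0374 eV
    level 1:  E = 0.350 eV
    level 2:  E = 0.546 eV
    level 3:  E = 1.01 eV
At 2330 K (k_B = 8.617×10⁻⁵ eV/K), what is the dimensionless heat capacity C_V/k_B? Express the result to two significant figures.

0.74

k_BT = 8.617×10⁻⁵ × 2330 K = 0.2008 eV.
Eᵢ/kT = 0.1863, 1.743, 2.719, 5.030.
Z = Σ e^(−Eᵢ/kT) = e^(−0.1863) + e^(−1.743) + e^(−2.719) + e^(−5.030) = 0.8300 + 0.1750 + 0.06594 + 0.006539 = 1.077.
⟨E⟩ = 0.1253 eV, ⟨E²⟩ = 0.04543 eV².
C_V/k_B = (⟨E²⟩ − ⟨E⟩²)/(kT)² = (0.04543 − 0.01570)/0.04032 = 0.74.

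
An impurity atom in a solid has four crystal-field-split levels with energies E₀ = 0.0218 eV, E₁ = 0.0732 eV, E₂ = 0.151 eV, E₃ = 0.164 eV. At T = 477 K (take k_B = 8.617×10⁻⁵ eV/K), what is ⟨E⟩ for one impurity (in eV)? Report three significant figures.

0.0400 eV

k_BT = 8.617×10⁻⁵ × 477 K = 0.041103 eV.
Eᵢ/kT = 0.53037, 1.7809, 3.6737, 3.9900.
Z = Σ e^(−Eᵢ/kT) = e^(−0.53037) + e^(−1.7809) + e^(−3.6737) + e^(−3.9900) = 0.58839 + 0.16849 + 0.025382 + 0.018500 = 0.80076.
⟨E⟩ = Σ Eᵢ e^(−Eᵢ/kT) / Z = (0.0218·0.58839 + 0.0732·0.16849 + 0.151·0.025382 + 0.164·0.018500) / 0.80076 = 0.0400 eV.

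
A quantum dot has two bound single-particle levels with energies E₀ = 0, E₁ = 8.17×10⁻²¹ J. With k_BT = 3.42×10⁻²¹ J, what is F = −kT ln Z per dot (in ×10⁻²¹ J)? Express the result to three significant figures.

Eᵢ/kT = 0, 2.3889.
Z = Σ e^(−Eᵢ/kT) = e^(−0) + e^(−2.3889) = 1.0000 + 0.091731 = 1.0917.
F = −kT ln Z = −3.42 × ln(1.0917) = −3.42 × 0.087736 = -0.300 ×10⁻²¹ J.

-0.300 ×10⁻²¹ J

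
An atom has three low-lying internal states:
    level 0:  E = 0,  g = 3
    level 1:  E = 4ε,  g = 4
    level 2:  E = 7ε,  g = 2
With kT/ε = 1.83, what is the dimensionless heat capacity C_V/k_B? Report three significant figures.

Eᵢ/kT = 0, 2.1858, 3.8251.
Z = Σ gᵢe^(−Eᵢ/kT) = 3·e^(−0) + 4·e^(−2.1858) + 2·e^(−3.8251) = 3.0000 + 0.44955 + 0.043633 = 3.4932.
⟨E⟩ = 0.60221 ε, ⟨E²⟩ = 2.6711 ε².
C_V/k_B = (⟨E²⟩ − ⟨E⟩²)/(kT)² = (2.6711 − 0.36266)/3.3489 = 0.689.

0.689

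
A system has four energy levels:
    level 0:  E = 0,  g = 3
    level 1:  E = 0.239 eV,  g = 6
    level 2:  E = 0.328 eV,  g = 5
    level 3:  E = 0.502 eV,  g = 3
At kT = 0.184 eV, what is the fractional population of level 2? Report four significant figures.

0.1482

Eᵢ/kT = 0, 1.29891, 1.78261, 2.72826.
Z = Σ gᵢe^(−Eᵢ/kT) = 3·e^(−0) + 6·e^(−1.29891) + 5·e^(−1.78261) + 3·e^(−2.72826) = 3.00000 + 1.63697 + 0.840993 + 0.195999 = 5.67396.
P₂ = g₂ e^(−E₂/kT) / Z = 0.840993/5.67396 = 0.1482.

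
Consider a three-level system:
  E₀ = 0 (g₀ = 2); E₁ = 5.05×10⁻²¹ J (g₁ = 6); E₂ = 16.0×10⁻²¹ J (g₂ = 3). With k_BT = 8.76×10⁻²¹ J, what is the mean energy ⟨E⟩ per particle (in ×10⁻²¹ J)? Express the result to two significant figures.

4.2 ×10⁻²¹ J

Eᵢ/kT = 0, 0.5765, 1.826.
Z = Σ gᵢe^(−Eᵢ/kT) = 2·e^(−0) + 6·e^(−0.5765) + 3·e^(−1.826) = 2.000 + 3.371 + 0.4832 = 5.854.
⟨E⟩ = Σ Eᵢ gᵢe^(−Eᵢ/kT) / Z = (0·2.000 + 5.05·3.371 + 16.0·0.4832) / 5.854 = 4.2 ×10⁻²¹ J.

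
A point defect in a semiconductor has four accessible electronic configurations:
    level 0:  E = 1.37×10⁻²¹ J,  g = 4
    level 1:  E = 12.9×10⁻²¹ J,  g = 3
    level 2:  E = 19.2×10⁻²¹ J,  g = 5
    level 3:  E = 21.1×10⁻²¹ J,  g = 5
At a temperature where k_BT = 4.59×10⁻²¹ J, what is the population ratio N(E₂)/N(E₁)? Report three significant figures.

n₂/n₁ = (g₂/g₁) exp[−(E₂−E₁)/kT] = (5/3) × exp(−(6.3 ×10⁻²¹ J)/(4.59 ×10⁻²¹ J)) = (5/3) × exp(-1.3725) = 0.422.

0.422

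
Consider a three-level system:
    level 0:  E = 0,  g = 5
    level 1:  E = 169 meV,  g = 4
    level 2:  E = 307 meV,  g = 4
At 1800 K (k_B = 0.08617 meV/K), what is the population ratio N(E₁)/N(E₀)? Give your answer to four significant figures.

k_BT = 0.08617 × 1800 K = 155.106 meV.
n₁/n₀ = (g₁/g₀) exp[−(E₁−E₀)/kT] = (4/5) × exp(−(169 meV)/(155.106 meV)) = (4/5) × exp(-1.08958) = 0.2691.

0.2691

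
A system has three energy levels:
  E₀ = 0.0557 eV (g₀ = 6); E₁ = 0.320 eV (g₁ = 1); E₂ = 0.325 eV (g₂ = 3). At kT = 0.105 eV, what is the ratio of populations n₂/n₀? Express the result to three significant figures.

0.0385

n₂/n₀ = (g₂/g₀) exp[−(E₂−E₀)/kT] = (3/6) × exp(−(0.2693 eV)/(0.105 eV)) = (3/6) × exp(-2.5648) = 0.0385.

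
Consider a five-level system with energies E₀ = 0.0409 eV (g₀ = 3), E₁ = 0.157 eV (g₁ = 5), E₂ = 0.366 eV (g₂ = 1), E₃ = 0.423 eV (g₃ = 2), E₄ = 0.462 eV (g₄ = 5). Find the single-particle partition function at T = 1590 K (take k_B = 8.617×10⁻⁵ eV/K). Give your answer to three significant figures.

k_BT = 8.617×10⁻⁵ × 1590 K = 0.13701 eV.
Eᵢ/kT = 0.29852, 1.1459, 2.6713, 3.0874, 3.3720.
Z = Σ gᵢe^(−Eᵢ/kT) = 3·e^(−0.29852) + 5·e^(−1.1459) + 1·e^(−2.6713) + 2·e^(−3.0874) + 5·e^(−3.3720) = 2.2257 + 1.5897 + 0.069162 + 0.091241 + 0.17160 = 4.1474.

Z = 4.15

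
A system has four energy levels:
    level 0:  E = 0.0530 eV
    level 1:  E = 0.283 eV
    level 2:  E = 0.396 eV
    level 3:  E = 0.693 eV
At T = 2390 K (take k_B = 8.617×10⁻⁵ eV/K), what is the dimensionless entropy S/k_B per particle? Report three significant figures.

0.970

k_BT = 8.617×10⁻⁵ × 2390 K = 0.20595 eV.
Eᵢ/kT = 0.25734, 1.3741, 1.9228, 3.3649.
Z = Σ e^(−Eᵢ/kT) = e^(−0.25734) + e^(−1.3741) + e^(−1.9228) + e^(−3.3649) = 0.77311 + 0.25307 + 0.14620 + 0.034565 = 1.2069.
⟨E⟩ = Σ EᵢPᵢ = 0.16111 eV.
S/k_B = ln Z + ⟨E⟩/kT = ln(1.2069) + 0.16111/0.20595 = 0.18806 + 0.78228 = 0.970.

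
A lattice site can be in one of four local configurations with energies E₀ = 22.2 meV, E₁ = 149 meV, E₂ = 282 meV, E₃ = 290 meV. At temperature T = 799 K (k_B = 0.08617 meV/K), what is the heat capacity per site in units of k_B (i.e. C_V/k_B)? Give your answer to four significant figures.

k_BT = 0.08617 × 799 K = 68.8498 meV.
Eᵢ/kT = 0.322441, 2.16413, 4.09587, 4.21207.
Z = Σ e^(−Eᵢ/kT) = e^(−0.322441) + e^(−2.16413) + e^(−4.09587) + e^(−4.21207) = 0.724379 + 0.114850 + 0.0166413 + 0.0148157 = 0.870686.
⟨E⟩ = 48.4483 meV, ⟨E²⟩ = 6289.49 meV².
C_V/k_B = (⟨E²⟩ − ⟨E⟩²)/(kT)² = (6289.49 − 2347.24)/4740.29 = 0.8316.

0.8316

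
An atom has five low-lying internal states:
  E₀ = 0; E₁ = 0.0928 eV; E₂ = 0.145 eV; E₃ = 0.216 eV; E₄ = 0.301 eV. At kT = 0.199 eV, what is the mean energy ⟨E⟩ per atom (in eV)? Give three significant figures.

0.100 eV

Eᵢ/kT = 0, 0.46633, 0.72864, 1.0854, 1.5126.
Z = Σ e^(−Eᵢ/kT) = e^(−0) + e^(−0.46633) + e^(−0.72864) + e^(−1.0854) + e^(−1.5126) = 1.0000 + 0.62730 + 0.48256 + 0.33777 + 0.22034 = 2.6680.
⟨E⟩ = Σ Eᵢ e^(−Eᵢ/kT) / Z = (0·1.0000 + 0.0928·0.62730 + 0.145·0.48256 + 0.216·0.33777 + 0.301·0.22034) / 2.6680 = 0.100 eV.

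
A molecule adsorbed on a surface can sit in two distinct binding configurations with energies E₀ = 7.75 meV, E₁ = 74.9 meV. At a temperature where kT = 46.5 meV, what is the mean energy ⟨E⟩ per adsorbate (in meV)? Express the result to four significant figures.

20.57 meV

Eᵢ/kT = 0.166667, 1.61075.
Z = Σ e^(−Eᵢ/kT) = e^(−0.166667) + e^(−1.61075) = 0.846481 + 0.199738 = 1.04622.
⟨E⟩ = Σ Eᵢ e^(−Eᵢ/kT) / Z = (7.75·0.846481 + 74.9·0.199738) / 1.04622 = 20.57 meV.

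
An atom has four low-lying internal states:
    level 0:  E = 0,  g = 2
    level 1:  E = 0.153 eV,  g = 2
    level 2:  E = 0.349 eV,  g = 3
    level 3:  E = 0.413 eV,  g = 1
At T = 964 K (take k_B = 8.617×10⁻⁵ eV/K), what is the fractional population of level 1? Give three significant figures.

0.134

k_BT = 8.617×10⁻⁵ × 964 K = 0.083068 eV.
Eᵢ/kT = 0, 1.8419, 4.2014, 4.9718.
Z = Σ gᵢe^(−Eᵢ/kT) = 2·e^(−0) + 2·e^(−1.8419) + 3·e^(−4.2014) + 1·e^(−4.9718) = 2.0000 + 0.31703 + 0.044924 + 0.0069307 = 2.3689.
P₁ = g₁ e^(−E₁/kT) / Z = 0.31703/2.3689 = 0.134.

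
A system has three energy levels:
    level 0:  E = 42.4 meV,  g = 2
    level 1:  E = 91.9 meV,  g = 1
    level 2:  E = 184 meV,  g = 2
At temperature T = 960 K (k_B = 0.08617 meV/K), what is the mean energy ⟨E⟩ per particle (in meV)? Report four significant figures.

69.31 meV

k_BT = 0.08617 × 960 K = 82.7232 meV.
Eᵢ/kT = 0.512553, 1.11093, 2.22429.
Z = Σ gᵢe^(−Eᵢ/kT) = 2·e^(−0.512553) + 1·e^(−1.11093) + 2·e^(−2.22429) = 1.19793 + 0.329253 + 0.216288 = 1.74347.
⟨E⟩ = Σ Eᵢ gᵢe^(−Eᵢ/kT) / Z = (42.4·1.19793 + 91.9·0.329253 + 184·0.216288) / 1.74347 = 69.31 meV.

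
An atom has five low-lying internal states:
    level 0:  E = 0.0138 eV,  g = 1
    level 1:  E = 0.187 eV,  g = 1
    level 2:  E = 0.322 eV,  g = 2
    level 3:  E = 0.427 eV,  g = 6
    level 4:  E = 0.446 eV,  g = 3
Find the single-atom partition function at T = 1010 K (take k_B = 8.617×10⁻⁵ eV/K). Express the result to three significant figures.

Z = 1.08

k_BT = 8.617×10⁻⁵ × 1010 K = 0.087032 eV.
Eᵢ/kT = 0.15856, 2.1486, 3.6998, 4.9062, 5.1246.
Z = Σ gᵢe^(−Eᵢ/kT) = 1·e^(−0.15856) + 1·e^(−2.1486) + 2·e^(−3.6998) + 6·e^(−4.9062) + 3·e^(−5.1246) = 0.85337 + 0.11665 + 0.049457 + 0.044403 + 0.017846 = 1.0817.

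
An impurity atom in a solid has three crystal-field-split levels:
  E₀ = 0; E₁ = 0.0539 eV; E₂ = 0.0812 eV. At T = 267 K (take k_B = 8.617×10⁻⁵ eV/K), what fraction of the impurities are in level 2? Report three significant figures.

k_BT = 8.617×10⁻⁵ × 267 K = 0.023007 eV.
Eᵢ/kT = 0, 2.3428, 3.5294.
Z = Σ e^(−Eᵢ/kT) = e^(−0) + e^(−2.3428) + e^(−3.5294) = 1.0000 + 0.096058 + 0.029323 = 1.1254.
P₂ = e^(−E₂/kT) / Z = 0.029323/1.1254 = 0.0261.

0.0261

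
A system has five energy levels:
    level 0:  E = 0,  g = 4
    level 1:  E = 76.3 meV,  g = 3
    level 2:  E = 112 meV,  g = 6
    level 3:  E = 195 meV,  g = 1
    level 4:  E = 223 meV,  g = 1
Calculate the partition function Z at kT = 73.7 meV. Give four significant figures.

Z = 6.498

Eᵢ/kT = 0, 1.03528, 1.51967, 2.64586, 3.02578.
Z = Σ gᵢe^(−Eᵢ/kT) = 4·e^(−0) + 3·e^(−1.03528) + 6·e^(−1.51967) + 1·e^(−2.64586) + 1·e^(−3.02578) = 4.00000 + 1.06538 + 1.31270 + 0.0709443 + 0.0485200 = 6.49754.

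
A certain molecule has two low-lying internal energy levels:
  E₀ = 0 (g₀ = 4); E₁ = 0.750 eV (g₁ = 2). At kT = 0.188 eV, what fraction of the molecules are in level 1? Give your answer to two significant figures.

0.0092

Eᵢ/kT = 0, 3.989.
Z = Σ gᵢe^(−Eᵢ/kT) = 4·e^(−0) + 2·e^(−3.989) = 4.000 + 0.03704 = 4.037.
P₁ = g₁ e^(−E₁/kT) / Z = 0.03704/4.037 = 0.0092.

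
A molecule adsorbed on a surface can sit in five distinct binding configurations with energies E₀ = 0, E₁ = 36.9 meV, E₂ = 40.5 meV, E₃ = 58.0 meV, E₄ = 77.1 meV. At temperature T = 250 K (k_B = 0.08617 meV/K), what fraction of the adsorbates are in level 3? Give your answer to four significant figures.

0.04741

k_BT = 0.08617 × 250 K = 21.5425 meV.
Eᵢ/kT = 0, 1.71289, 1.88000, 2.69235, 3.57897.
Z = Σ e^(−Eᵢ/kT) = e^(−0) + e^(−1.71289) + e^(−1.88000) + e^(−2.69235) + e^(−3.57897) = 1.00000 + 0.180344 + 0.152590 + 0.0677216 + 0.0279044 = 1.42856.
P₃ = e^(−E₃/kT) / Z = 0.0677216/1.42856 = 0.04741.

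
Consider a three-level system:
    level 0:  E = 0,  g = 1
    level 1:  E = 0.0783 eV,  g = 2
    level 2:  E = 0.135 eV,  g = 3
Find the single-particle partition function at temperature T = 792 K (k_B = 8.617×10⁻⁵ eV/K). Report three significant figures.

k_BT = 8.617×10⁻⁵ × 792 K = 0.068247 eV.
Eᵢ/kT = 0, 1.1473, 1.9781.
Z = Σ gᵢe^(−Eᵢ/kT) = 1·e^(−0) + 2·e^(−1.1473) + 3·e^(−1.9781) = 1.0000 + 0.63499 + 0.41500 = 2.0500.

Z = 2.05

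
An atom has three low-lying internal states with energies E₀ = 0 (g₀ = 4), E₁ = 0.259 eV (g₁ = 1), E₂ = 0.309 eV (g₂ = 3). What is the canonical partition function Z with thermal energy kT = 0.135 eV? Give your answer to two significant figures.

Z = 4.5

Eᵢ/kT = 0, 1.919, 2.289.
Z = Σ gᵢe^(−Eᵢ/kT) = 4·e^(−0) + 1·e^(−1.919) + 3·e^(−2.289) = 4.000 + 0.1468 + 0.3041 = 4.451.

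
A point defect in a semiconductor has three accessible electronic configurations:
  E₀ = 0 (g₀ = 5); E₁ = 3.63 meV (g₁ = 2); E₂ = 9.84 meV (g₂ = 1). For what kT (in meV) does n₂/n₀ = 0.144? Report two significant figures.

n₂/n₀ = (g₂/g₀) exp[−(E₂−E₀)/kT] = 0.144.
⇒ (E₂−E₀)/kT = ln((1/5)/0.144) = ln(1.389) = 0.3286.
kT = 9.84 meV / 0.3286 = 30 meV.

30 meV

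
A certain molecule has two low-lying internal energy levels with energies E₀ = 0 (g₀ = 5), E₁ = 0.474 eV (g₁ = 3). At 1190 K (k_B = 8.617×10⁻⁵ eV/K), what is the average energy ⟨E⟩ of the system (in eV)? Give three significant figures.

0.00278 eV

k_BT = 8.617×10⁻⁵ × 1190 K = 0.10254 eV.
Eᵢ/kT = 0, 4.6226.
Z = Σ gᵢe^(−Eᵢ/kT) = 5·e^(−0) + 3·e^(−4.6226) = 5.0000 + 0.029482 = 5.0295.
⟨E⟩ = Σ Eᵢ gᵢe^(−Eᵢ/kT) / Z = (0·5.0000 + 0.474·0.029482) / 5.0295 = 0.00278 eV.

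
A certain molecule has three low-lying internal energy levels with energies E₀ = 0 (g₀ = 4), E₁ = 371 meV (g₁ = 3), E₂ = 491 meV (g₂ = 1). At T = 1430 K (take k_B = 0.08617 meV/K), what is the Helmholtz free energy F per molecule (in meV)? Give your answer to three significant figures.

-176 meV

k_BT = 0.08617 × 1430 K = 123.22 meV.
Eᵢ/kT = 0, 3.0109, 3.9847.
Z = Σ gᵢe^(−Eᵢ/kT) = 4·e^(−0) + 3·e^(−3.0109) + 1·e^(−3.9847) = 4.0000 + 0.14774 + 0.018598 = 4.1663.
F = −kT ln Z = −123.22 × ln(4.1663) = −123.22 × 1.4270 = -176 meV.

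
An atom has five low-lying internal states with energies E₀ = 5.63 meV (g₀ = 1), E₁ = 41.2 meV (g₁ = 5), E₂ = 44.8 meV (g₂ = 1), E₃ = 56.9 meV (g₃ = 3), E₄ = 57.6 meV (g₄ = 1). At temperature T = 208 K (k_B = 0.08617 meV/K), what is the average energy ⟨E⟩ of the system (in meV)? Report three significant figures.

k_BT = 0.08617 × 208 K = 17.923 meV.
Eᵢ/kT = 0.31412, 2.2987, 2.4996, 3.1747, 3.2137.
Z = Σ gᵢe^(−Eᵢ/kT) = 1·e^(−0.31412) + 5·e^(−2.2987) + 1·e^(−2.4996) + 3·e^(−3.1747) + 1·e^(−3.2137) = 0.73043 + 0.50195 + 0.082118 + 0.12542 + 0.040208 = 1.4801.
⟨E⟩ = Σ Eᵢ gᵢe^(−Eᵢ/kT) / Z = (5.63·0.73043 + 41.2·0.50195 + 44.8·0.082118 + 56.9·0.12542 + 57.6·0.040208) / 1.4801 = 25.6 meV.

25.6 meV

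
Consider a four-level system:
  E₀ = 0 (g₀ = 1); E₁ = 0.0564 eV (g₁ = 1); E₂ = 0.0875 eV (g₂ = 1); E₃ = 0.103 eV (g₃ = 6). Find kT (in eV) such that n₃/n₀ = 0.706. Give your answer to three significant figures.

0.0481 eV

n₃/n₀ = (g₃/g₀) exp[−(E₃−E₀)/kT] = 0.706.
⇒ (E₃−E₀)/kT = ln((6/1)/0.706) = ln(8.4986) = 2.1399.
kT = 0.103 eV / 2.1399 = 0.0481 eV.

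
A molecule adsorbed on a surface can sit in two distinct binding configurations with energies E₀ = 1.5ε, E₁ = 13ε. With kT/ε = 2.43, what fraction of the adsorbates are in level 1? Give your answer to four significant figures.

0.008728

Eᵢ/kT = 0.617284, 5.34979.
Z = Σ e^(−Eᵢ/kT) = e^(−0.617284) + e^(−5.34979) = 0.539407 + 0.00474915 = 0.544156.
P₁ = e^(−E₁/kT) / Z = 0.00474915/0.544156 = 0.008728.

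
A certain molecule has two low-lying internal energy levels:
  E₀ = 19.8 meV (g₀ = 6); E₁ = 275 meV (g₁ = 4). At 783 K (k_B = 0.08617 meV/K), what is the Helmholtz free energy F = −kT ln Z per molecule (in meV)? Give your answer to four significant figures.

-102.1 meV

k_BT = 0.08617 × 783 K = 67.4711 meV.
Eᵢ/kT = 0.293459, 4.07582.
Z = Σ gᵢe^(−Eᵢ/kT) = 6·e^(−0.293459) + 4·e^(−4.07582) = 4.47408 + 0.0679131 = 4.54199.
F = −kT ln Z = −67.4711 × ln(4.54199) = −67.4711 × 1.51337 = -102.1 meV.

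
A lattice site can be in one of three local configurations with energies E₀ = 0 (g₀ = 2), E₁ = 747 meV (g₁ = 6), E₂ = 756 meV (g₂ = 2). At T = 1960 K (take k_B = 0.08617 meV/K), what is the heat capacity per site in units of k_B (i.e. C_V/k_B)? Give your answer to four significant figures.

k_BT = 0.08617 × 1960 K = 168.893 meV.
Eᵢ/kT = 0, 4.42292, 4.47621.
Z = Σ gᵢe^(−Eᵢ/kT) = 2·e^(−0) + 6·e^(−4.42292) + 2·e^(−4.47621) = 2.00000 + 0.0719949 + 0.0227529 = 2.09475.
⟨E⟩ = 33.8854 meV, ⟨E²⟩ = 25386.3 meV².
C_V/k_B = (⟨E²⟩ − ⟨E⟩²)/(kT)² = (25386.3 − 1148.22)/28524.8 = 0.8497.

0.8497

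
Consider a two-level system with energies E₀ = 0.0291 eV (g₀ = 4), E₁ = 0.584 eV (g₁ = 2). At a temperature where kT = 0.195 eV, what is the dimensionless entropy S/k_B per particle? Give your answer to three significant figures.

1.50

Eᵢ/kT = 0.14923, 2.9949.
Z = Σ gᵢe^(−Eᵢ/kT) = 4·e^(−0.14923) + 2·e^(−2.9949) = 3.4455 + 0.10008 = 3.5456.
⟨E⟩ = Σ EᵢPᵢ = 0.044763 eV.
S/k_B = ln Z + ⟨E⟩/kT = ln(3.5456) + 0.044763/0.195 = 1.2657 + 0.22955 = 1.50.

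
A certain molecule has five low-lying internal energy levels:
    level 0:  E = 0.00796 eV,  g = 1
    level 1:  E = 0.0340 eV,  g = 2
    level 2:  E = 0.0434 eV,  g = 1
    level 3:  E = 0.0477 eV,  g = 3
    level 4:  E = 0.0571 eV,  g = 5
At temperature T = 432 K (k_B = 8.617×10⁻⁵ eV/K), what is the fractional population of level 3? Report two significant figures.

k_BT = 8.617×10⁻⁵ × 432 K = 0.03723 eV.
Eᵢ/kT = 0.2138, 0.9132, 1.166, 1.281, 1.534.
Z = Σ gᵢe^(−Eᵢ/kT) = 1·e^(−0.2138) + 2·e^(−0.9132) + 1·e^(−1.166) + 3·e^(−1.281) + 5·e^(−1.534) = 0.8075 + 0.8025 + 0.3116 + 0.8333 + 1.078 = 3.833.
P₃ = g₃ e^(−E₃/kT) / Z = 0.8333/3.833 = 0.22.

0.22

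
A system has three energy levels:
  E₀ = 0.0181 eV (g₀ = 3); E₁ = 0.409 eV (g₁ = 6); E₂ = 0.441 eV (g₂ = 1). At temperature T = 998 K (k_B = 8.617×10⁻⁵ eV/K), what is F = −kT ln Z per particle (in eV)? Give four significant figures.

k_BT = 8.617×10⁻⁵ × 998 K = 0.0859977 eV.
Eᵢ/kT = 0.210471, 4.75594, 5.12804.
Z = Σ gᵢe^(−Eᵢ/kT) = 3·e^(−0.210471) + 6·e^(−4.75594) + 1·e^(−5.12804) = 2.43061 + 0.0516027 + 0.00592817 = 2.48814.
F = −kT ln Z = −0.0859977 × ln(2.48814) = −0.0859977 × 0.911535 = -0.07839 eV.

-0.07839 eV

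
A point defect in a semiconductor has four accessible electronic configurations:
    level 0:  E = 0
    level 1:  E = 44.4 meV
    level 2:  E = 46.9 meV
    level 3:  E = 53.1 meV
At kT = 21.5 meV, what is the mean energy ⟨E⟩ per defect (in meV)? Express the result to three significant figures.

Eᵢ/kT = 0, 2.0651, 2.1814, 2.4698.
Z = Σ e^(−Eᵢ/kT) = e^(−0) + e^(−2.0651) + e^(−2.1814) + e^(−2.4698) = 1.0000 + 0.12681 + 0.11288 + 0.084602 = 1.3243.
⟨E⟩ = Σ Eᵢ e^(−Eᵢ/kT) / Z = (0·1.0000 + 44.4·0.12681 + 46.9·0.11288 + 53.1·0.084602) / 1.3243 = 11.6 meV.

11.6 meV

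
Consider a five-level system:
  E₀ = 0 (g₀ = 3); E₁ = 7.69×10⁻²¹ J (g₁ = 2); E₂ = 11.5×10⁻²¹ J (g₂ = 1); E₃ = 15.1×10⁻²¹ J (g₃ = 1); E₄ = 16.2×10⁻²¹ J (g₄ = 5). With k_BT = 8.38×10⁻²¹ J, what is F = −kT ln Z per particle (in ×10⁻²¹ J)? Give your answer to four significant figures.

-13.39 ×10⁻²¹ J

Eᵢ/kT = 0, 0.917661, 1.37232, 1.80191, 1.93317.
Z = Σ gᵢe^(−Eᵢ/kT) = 3·e^(−0) + 2·e^(−0.917661) + 1·e^(−1.37232) + 1·e^(−1.80191) + 5·e^(−1.93317) = 3.00000 + 0.798905 + 0.253518 + 0.164983 + 0.723444 = 4.94085.
F = −kT ln Z = −8.38 × ln(4.94085) = −8.38 × 1.59754 = -13.39 ×10⁻²¹ J.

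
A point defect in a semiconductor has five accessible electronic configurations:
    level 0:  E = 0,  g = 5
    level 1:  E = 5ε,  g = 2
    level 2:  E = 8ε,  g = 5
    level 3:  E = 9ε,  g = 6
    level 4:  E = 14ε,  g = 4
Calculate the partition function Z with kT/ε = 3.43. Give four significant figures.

Z = 6.453

Eᵢ/kT = 0, 1.45773, 2.33236, 2.62391, 4.08163.
Z = Σ gᵢe^(−Eᵢ/kT) = 5·e^(−0) + 2·e^(−1.45773) + 5·e^(−2.33236) + 6·e^(−2.62391) + 4·e^(−4.08163) = 5.00000 + 0.465528 + 0.485332 + 0.435113 + 0.0675197 = 6.45349.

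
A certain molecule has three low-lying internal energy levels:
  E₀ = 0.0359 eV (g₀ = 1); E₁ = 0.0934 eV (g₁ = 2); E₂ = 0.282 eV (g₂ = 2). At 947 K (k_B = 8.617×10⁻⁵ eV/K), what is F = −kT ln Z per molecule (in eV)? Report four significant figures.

-0.02412 eV

k_BT = 8.617×10⁻⁵ × 947 K = 0.0816030 eV.
Eᵢ/kT = 0.439935, 1.14457, 3.45576.
Z = Σ gᵢe^(−Eᵢ/kT) = 1·e^(−0.439935) + 2·e^(−1.14457) + 2·e^(−3.45576) = 0.644078 + 0.636722 + 0.0631266 = 1.34393.
F = −kT ln Z = −0.0816030 × ln(1.34393) = −0.0816030 × 0.295598 = -0.02412 eV.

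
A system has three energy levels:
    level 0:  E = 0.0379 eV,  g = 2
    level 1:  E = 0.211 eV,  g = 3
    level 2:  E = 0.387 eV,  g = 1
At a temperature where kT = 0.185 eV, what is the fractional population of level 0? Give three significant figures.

0.601

Eᵢ/kT = 0.20486, 1.1405, 2.0919.
Z = Σ gᵢe^(−Eᵢ/kT) = 2·e^(−0.20486) + 3·e^(−1.1405) + 1·e^(−2.0919) = 1.6295 + 0.95898 + 0.12345 = 2.7119.
P₀ = g₀ e^(−E₀/kT) / Z = 1.6295/2.7119 = 0.601.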